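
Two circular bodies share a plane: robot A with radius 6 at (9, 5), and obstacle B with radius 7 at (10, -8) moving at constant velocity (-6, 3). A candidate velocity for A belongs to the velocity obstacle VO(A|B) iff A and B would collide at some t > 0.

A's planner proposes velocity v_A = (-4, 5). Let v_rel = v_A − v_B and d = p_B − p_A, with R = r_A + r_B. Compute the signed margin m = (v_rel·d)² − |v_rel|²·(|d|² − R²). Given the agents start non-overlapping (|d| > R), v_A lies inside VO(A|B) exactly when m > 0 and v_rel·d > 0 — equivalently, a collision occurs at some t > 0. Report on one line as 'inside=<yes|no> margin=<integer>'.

d = (1, -13),  |d|² = 170;  R = 6+7 = 13,  c = 170−13² = 1
v_rel = (2, 2),  |v_rel|² = 8;  v_rel·d = (2)·(1) + (2)·(-13) = -24
8·t² + 48·t + 1 = 0  ⇒  m = (-24)² − 8·1 = 568
m = 568 > 0,  v_rel·d = -24 < 0  ⇒  outside

inside=no margin=568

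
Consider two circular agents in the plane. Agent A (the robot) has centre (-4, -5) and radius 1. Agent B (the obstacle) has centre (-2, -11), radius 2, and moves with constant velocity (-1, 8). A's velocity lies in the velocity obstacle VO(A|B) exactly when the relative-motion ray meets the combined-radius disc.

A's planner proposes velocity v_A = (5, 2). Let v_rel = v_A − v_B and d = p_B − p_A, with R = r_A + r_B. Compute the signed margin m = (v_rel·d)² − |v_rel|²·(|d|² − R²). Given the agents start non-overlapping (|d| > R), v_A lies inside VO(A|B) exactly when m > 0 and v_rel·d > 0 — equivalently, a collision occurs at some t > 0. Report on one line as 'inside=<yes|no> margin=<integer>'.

d = (2, -6),  |d|² = 40;  R = 1+2 = 3,  c = 40−3² = 31
v_rel = (6, -6),  |v_rel|² = 72;  v_rel·d = (6)·(2) + (-6)·(-6) = 48
72·t² − 96·t + 31 = 0  ⇒  m = 48² − 72·31 = 72
m = 72 > 0,  v_rel·d = 48 > 0  ⇒  inside

inside=yes margin=72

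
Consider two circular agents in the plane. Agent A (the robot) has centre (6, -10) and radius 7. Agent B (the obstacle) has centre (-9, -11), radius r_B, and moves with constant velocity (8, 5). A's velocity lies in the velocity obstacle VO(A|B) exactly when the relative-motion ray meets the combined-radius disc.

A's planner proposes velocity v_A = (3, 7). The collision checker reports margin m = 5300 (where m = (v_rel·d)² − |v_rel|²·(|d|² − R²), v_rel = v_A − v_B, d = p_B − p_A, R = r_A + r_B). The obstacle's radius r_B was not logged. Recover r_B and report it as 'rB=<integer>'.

m = 5300
d = (-15, -1);  v_rel = (-5, 2),  |v_rel|² = 29
v_rel×d = (-5)·(-1) − (2)·(-15) = 35
since m = R²·29 − 35²:  R² = (1225 + 5300) / 29 = 225
R = √225 = 15  ⇒  r_B = 15 − 7 = 8

rB=8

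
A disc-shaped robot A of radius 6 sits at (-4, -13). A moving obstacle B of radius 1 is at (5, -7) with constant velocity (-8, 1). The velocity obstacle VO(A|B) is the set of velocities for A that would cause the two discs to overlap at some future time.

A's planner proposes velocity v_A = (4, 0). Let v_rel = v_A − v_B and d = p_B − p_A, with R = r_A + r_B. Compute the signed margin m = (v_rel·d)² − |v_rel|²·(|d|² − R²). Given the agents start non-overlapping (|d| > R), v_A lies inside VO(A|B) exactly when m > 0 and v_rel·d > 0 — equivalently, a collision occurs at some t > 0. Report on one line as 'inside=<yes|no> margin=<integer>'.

d = (9, 6),  |d|² = 117;  R = 6+1 = 7,  c = 117−7² = 68
v_rel = (12, -1),  |v_rel|² = 145;  v_rel·d = (12)·(9) + (-1)·(6) = 102
145·t² − 204·t + 68 = 0  ⇒  m = 102² − 145·68 = 544
m = 544 > 0,  v_rel·d = 102 > 0  ⇒  inside

inside=yes margin=544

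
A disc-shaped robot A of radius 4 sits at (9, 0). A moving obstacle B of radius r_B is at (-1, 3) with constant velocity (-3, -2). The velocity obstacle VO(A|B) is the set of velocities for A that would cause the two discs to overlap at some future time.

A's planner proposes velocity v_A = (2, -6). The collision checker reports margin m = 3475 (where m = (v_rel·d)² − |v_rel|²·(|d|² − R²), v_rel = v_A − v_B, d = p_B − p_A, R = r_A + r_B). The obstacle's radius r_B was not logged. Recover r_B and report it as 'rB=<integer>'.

m = 3475
d = (-10, 3);  v_rel = (5, -4),  |v_rel|² = 41
v_rel×d = (5)·(3) − (-4)·(-10) = -25
since m = R²·41 − (-25)²:  R² = (625 + 3475) / 41 = 100
R = √100 = 10  ⇒  r_B = 10 − 4 = 6

rB=6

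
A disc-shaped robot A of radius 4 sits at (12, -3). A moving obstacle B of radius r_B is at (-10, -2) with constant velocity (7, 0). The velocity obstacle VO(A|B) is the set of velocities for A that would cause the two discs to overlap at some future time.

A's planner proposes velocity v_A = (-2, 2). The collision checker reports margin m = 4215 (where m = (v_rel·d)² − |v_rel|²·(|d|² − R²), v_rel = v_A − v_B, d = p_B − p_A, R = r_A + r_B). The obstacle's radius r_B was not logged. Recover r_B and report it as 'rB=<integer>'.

m = 4215
d = (-22, 1);  v_rel = (-9, 2),  |v_rel|² = 85
v_rel×d = (-9)·(1) − (2)·(-22) = 35
since m = R²·85 − 35²:  R² = (1225 + 4215) / 85 = 64
R = √64 = 8  ⇒  r_B = 8 − 4 = 4

rB=4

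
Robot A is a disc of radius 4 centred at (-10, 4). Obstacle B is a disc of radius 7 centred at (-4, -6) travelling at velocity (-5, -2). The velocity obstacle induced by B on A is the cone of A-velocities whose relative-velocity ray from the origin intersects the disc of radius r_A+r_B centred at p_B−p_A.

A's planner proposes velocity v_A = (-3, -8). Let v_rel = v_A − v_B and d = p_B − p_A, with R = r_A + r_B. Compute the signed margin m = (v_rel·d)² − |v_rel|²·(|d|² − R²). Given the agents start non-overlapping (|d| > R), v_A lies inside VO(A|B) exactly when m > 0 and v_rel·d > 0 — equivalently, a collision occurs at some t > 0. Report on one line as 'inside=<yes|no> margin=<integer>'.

d = (6, -10),  |d|² = 136;  R = 4+7 = 11,  c = 136−11² = 15
v_rel = (2, -6),  |v_rel|² = 40;  v_rel·d = (2)·(6) + (-6)·(-10) = 72
40·t² − 144·t + 15 = 0  ⇒  m = 72² − 40·15 = 4584
m = 4584 > 0,  v_rel·d = 72 > 0  ⇒  inside

inside=yes margin=4584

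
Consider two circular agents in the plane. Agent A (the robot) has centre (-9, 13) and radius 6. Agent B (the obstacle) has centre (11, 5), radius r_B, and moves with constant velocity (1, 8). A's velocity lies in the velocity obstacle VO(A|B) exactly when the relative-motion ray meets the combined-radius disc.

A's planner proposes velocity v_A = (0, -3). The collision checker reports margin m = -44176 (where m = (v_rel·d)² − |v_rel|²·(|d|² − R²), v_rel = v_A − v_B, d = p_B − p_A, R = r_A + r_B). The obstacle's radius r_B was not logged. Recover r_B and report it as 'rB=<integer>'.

m = -44176
d = (20, -8);  v_rel = (-1, -11),  |v_rel|² = 122
v_rel×d = (-1)·(-8) − (-11)·(20) = 228
since m = R²·122 − 228²:  R² = (51984 + -44176) / 122 = 64
R = √64 = 8  ⇒  r_B = 8 − 6 = 2

rB=2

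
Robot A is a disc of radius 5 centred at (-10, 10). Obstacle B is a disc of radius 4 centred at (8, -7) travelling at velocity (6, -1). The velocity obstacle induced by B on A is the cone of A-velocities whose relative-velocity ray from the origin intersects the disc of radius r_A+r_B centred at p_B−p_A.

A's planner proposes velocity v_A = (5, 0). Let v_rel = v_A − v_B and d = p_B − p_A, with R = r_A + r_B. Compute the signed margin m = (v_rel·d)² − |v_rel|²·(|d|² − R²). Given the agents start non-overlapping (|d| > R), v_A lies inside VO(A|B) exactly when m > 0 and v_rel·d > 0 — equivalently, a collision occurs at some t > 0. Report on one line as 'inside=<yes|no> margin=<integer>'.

d = (18, -17),  |d|² = 613;  R = 5+4 = 9,  c = 613−9² = 532
v_rel = (-1, 1),  |v_rel|² = 2;  v_rel·d = (-1)·(18) + (1)·(-17) = -35
2·t² + 70·t + 532 = 0  ⇒  m = (-35)² − 2·532 = 161
m = 161 > 0,  v_rel·d = -35 < 0  ⇒  outside

inside=no margin=161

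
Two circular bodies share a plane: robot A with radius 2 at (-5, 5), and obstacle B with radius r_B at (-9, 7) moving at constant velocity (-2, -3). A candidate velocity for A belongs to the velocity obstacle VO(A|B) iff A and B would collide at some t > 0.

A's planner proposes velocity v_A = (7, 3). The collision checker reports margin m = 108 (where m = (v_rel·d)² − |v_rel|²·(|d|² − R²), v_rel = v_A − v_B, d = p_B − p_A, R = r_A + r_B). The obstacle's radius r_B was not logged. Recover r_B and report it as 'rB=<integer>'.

m = 108
d = (-4, 2);  v_rel = (9, 6),  |v_rel|² = 117
v_rel×d = (9)·(2) − (6)·(-4) = 42
since m = R²·117 − 42²:  R² = (1764 + 108) / 117 = 16
R = √16 = 4  ⇒  r_B = 4 − 2 = 2

rB=2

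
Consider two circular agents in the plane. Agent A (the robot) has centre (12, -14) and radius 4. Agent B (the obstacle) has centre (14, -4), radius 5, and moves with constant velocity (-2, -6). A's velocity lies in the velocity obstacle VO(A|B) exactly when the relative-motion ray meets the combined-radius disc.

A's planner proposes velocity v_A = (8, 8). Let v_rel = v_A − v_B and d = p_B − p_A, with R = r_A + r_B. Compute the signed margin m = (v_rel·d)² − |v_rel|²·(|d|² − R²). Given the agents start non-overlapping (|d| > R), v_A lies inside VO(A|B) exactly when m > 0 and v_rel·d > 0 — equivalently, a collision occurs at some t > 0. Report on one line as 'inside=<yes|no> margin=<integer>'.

d = (2, 10),  |d|² = 104;  R = 4+5 = 9,  c = 104−9² = 23
v_rel = (10, 14),  |v_rel|² = 296;  v_rel·d = (10)·(2) + (14)·(10) = 160
296·t² − 320·t + 23 = 0  ⇒  m = 160² − 296·23 = 18792
m = 18792 > 0,  v_rel·d = 160 > 0  ⇒  inside

inside=yes margin=18792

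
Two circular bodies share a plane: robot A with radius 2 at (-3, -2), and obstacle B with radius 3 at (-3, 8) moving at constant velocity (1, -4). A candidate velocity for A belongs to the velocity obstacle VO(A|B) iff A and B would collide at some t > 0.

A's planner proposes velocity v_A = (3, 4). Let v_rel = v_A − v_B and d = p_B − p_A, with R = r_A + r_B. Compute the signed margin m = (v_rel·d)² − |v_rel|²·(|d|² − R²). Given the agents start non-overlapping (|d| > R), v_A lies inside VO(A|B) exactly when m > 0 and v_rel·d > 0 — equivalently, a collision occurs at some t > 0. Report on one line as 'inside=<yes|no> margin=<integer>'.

d = (0, 10),  |d|² = 100;  R = 2+3 = 5,  c = 100−5² = 75
v_rel = (2, 8),  |v_rel|² = 68;  v_rel·d = (2)·(0) + (8)·(10) = 80
68·t² − 160·t + 75 = 0  ⇒  m = 80² − 68·75 = 1300
m = 1300 > 0,  v_rel·d = 80 > 0  ⇒  inside

inside=yes margin=1300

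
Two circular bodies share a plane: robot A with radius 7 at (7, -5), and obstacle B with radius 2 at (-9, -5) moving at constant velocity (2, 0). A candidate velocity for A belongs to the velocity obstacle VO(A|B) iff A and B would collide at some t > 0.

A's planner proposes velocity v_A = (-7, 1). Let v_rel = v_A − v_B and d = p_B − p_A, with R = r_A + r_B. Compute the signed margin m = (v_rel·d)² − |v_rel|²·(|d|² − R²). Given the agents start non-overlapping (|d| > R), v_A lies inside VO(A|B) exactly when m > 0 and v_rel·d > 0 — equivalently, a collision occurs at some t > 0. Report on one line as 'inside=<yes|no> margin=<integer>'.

d = (-16, 0),  |d|² = 256;  R = 7+2 = 9,  c = 256−9² = 175
v_rel = (-9, 1),  |v_rel|² = 82;  v_rel·d = (-9)·(-16) + (1)·(0) = 144
82·t² − 288·t + 175 = 0  ⇒  m = 144² − 82·175 = 6386
m = 6386 > 0,  v_rel·d = 144 > 0  ⇒  inside

inside=yes margin=6386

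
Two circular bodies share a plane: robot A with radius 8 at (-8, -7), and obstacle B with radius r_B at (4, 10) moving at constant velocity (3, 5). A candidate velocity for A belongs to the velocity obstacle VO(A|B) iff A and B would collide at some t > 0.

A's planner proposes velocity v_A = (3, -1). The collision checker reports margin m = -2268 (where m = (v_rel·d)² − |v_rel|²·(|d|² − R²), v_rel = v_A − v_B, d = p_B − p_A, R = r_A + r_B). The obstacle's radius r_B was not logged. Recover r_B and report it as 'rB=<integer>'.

m = -2268
d = (12, 17);  v_rel = (0, -6),  |v_rel|² = 36
v_rel×d = (0)·(17) − (-6)·(12) = 72
since m = R²·36 − 72²:  R² = (5184 + -2268) / 36 = 81
R = √81 = 9  ⇒  r_B = 9 − 8 = 1

rB=1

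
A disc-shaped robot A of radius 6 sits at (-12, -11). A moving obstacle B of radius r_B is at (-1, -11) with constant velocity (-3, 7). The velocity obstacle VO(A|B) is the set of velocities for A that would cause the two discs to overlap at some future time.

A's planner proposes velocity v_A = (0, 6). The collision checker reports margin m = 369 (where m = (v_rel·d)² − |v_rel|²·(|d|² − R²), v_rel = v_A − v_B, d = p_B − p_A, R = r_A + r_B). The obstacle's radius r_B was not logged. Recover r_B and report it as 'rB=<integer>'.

m = 369
d = (11, 0);  v_rel = (3, -1),  |v_rel|² = 10
v_rel×d = (3)·(0) − (-1)·(11) = 11
since m = R²·10 − 11²:  R² = (121 + 369) / 10 = 49
R = √49 = 7  ⇒  r_B = 7 − 6 = 1

rB=1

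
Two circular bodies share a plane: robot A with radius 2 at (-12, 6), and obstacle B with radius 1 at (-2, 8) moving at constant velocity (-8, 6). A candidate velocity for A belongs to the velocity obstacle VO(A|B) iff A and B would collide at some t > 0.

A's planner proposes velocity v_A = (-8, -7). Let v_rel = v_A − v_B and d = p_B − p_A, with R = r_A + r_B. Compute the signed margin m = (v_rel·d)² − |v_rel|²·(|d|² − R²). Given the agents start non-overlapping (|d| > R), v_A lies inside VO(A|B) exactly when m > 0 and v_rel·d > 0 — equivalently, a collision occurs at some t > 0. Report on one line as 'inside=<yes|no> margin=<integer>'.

d = (10, 2),  |d|² = 104;  R = 2+1 = 3,  c = 104−3² = 95
v_rel = (0, -13),  |v_rel|² = 169;  v_rel·d = (0)·(10) + (-13)·(2) = -26
169·t² + 52·t + 95 = 0  ⇒  m = (-26)² − 169·95 = -15379
m = -15379 < 0,  v_rel·d = -26 < 0  ⇒  outside

inside=no margin=-15379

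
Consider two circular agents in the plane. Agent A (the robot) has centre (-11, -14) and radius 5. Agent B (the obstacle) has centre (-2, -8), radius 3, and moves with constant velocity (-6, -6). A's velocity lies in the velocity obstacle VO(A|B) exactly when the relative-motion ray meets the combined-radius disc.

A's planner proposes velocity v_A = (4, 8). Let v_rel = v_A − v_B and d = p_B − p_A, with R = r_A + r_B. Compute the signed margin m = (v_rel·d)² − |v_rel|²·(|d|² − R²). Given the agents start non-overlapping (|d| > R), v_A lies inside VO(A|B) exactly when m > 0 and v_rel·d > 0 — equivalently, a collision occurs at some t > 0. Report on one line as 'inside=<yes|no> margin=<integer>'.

d = (9, 6),  |d|² = 117;  R = 5+3 = 8,  c = 117−8² = 53
v_rel = (10, 14),  |v_rel|² = 296;  v_rel·d = (10)·(9) + (14)·(6) = 174
296·t² − 348·t + 53 = 0  ⇒  m = 174² − 296·53 = 14588
m = 14588 > 0,  v_rel·d = 174 > 0  ⇒  inside

inside=yes margin=14588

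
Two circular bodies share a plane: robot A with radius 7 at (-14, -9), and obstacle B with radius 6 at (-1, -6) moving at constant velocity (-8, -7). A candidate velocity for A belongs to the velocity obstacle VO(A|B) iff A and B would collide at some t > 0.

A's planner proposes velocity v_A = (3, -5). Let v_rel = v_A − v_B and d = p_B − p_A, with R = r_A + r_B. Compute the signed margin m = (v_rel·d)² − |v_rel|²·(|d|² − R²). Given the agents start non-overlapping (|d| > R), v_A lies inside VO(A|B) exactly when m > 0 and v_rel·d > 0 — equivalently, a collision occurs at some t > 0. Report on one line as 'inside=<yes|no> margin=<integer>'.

d = (13, 3),  |d|² = 178;  R = 7+6 = 13,  c = 178−13² = 9
v_rel = (11, 2),  |v_rel|² = 125;  v_rel·d = (11)·(13) + (2)·(3) = 149
125·t² − 298·t + 9 = 0  ⇒  m = 149² − 125·9 = 21076
m = 21076 > 0,  v_rel·d = 149 > 0  ⇒  inside

inside=yes margin=21076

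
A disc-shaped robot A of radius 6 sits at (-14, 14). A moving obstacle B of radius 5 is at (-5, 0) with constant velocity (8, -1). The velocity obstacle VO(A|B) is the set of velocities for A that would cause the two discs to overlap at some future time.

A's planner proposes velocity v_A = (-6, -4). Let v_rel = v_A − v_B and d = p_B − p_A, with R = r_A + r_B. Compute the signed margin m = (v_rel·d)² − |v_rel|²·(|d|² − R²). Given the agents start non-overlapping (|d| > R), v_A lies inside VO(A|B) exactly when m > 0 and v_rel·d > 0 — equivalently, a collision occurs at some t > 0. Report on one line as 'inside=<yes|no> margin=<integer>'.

d = (9, -14),  |d|² = 277;  R = 6+5 = 11,  c = 277−11² = 156
v_rel = (-14, -3),  |v_rel|² = 205;  v_rel·d = (-14)·(9) + (-3)·(-14) = -84
205·t² + 168·t + 156 = 0  ⇒  m = (-84)² − 205·156 = -24924
m = -24924 < 0,  v_rel·d = -84 < 0  ⇒  outside

inside=no margin=-24924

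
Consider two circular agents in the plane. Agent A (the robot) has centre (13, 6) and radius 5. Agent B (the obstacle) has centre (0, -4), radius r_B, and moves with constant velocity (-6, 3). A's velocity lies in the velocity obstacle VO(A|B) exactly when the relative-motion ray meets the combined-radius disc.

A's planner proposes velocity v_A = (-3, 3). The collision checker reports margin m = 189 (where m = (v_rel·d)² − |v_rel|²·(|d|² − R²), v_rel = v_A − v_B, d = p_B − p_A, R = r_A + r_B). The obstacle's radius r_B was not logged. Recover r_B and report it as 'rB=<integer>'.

m = 189
d = (-13, -10);  v_rel = (3, 0),  |v_rel|² = 9
v_rel×d = (3)·(-10) − (0)·(-13) = -30
since m = R²·9 − (-30)²:  R² = (900 + 189) / 9 = 121
R = √121 = 11  ⇒  r_B = 11 − 5 = 6

rB=6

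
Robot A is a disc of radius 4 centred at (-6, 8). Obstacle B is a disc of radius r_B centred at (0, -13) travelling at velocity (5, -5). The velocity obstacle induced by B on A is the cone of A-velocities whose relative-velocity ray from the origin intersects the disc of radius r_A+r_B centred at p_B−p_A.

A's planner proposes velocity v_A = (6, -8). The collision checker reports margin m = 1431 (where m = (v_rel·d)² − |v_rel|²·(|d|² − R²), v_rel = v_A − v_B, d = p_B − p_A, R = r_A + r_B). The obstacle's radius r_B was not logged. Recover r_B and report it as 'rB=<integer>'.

m = 1431
d = (6, -21);  v_rel = (1, -3),  |v_rel|² = 10
v_rel×d = (1)·(-21) − (-3)·(6) = -3
since m = R²·10 − (-3)²:  R² = (9 + 1431) / 10 = 144
R = √144 = 12  ⇒  r_B = 12 − 4 = 8

rB=8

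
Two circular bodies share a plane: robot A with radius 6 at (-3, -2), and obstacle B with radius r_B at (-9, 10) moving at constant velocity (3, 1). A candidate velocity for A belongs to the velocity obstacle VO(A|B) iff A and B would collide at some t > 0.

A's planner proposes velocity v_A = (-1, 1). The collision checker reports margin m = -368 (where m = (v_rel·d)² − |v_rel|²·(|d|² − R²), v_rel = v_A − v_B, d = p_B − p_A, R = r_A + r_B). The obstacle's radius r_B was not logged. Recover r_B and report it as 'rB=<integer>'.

m = -368
d = (-6, 12);  v_rel = (-4, 0),  |v_rel|² = 16
v_rel×d = (-4)·(12) − (0)·(-6) = -48
since m = R²·16 − (-48)²:  R² = (2304 + -368) / 16 = 121
R = √121 = 11  ⇒  r_B = 11 − 6 = 5

rB=5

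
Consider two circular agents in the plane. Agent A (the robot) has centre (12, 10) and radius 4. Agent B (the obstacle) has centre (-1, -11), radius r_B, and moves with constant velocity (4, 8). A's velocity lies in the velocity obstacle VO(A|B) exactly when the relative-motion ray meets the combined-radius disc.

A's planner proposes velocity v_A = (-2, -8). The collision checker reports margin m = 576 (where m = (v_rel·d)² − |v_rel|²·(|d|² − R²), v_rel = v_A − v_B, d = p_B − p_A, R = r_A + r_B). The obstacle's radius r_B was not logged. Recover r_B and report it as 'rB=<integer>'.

m = 576
d = (-13, -21);  v_rel = (-6, -16),  |v_rel|² = 292
v_rel×d = (-6)·(-21) − (-16)·(-13) = -82
since m = R²·292 − (-82)²:  R² = (6724 + 576) / 292 = 25
R = √25 = 5  ⇒  r_B = 5 − 4 = 1

rB=1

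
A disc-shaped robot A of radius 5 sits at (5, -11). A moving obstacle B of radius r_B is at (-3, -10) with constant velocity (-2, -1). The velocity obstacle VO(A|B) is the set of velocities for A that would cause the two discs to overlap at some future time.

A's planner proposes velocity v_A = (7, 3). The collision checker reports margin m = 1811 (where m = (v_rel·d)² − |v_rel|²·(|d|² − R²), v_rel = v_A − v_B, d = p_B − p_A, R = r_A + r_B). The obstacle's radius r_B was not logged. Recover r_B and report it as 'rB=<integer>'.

m = 1811
d = (-8, 1);  v_rel = (9, 4),  |v_rel|² = 97
v_rel×d = (9)·(1) − (4)·(-8) = 41
since m = R²·97 − 41²:  R² = (1681 + 1811) / 97 = 36
R = √36 = 6  ⇒  r_B = 6 − 5 = 1

rB=1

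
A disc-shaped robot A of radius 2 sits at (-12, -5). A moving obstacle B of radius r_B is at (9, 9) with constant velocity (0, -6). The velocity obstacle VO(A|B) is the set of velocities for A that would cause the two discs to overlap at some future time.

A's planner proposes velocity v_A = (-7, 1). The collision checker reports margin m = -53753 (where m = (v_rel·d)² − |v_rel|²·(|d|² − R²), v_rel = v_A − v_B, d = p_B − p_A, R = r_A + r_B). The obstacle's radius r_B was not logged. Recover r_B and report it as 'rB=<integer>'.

m = -53753
d = (21, 14);  v_rel = (-7, 7),  |v_rel|² = 98
v_rel×d = (-7)·(14) − (7)·(21) = -245
since m = R²·98 − (-245)²:  R² = (60025 + -53753) / 98 = 64
R = √64 = 8  ⇒  r_B = 8 − 2 = 6

rB=6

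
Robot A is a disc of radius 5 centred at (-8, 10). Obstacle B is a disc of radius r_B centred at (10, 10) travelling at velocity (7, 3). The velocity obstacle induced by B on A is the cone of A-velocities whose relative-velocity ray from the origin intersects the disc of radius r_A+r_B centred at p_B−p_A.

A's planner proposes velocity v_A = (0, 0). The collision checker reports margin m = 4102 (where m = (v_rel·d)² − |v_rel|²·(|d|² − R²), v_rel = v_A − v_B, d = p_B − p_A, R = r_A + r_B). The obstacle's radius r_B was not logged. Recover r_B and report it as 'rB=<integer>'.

m = 4102
d = (18, 0);  v_rel = (-7, -3),  |v_rel|² = 58
v_rel×d = (-7)·(0) − (-3)·(18) = 54
since m = R²·58 − 54²:  R² = (2916 + 4102) / 58 = 121
R = √121 = 11  ⇒  r_B = 11 − 5 = 6

rB=6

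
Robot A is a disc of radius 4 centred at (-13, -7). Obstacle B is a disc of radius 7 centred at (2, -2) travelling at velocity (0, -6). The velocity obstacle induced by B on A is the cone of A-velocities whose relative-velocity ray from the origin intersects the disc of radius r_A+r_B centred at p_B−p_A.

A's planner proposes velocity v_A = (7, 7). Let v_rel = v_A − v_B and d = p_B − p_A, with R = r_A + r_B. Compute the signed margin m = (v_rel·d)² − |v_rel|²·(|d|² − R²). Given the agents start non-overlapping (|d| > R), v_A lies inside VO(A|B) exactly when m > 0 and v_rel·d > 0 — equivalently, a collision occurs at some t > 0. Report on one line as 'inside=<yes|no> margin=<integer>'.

d = (15, 5),  |d|² = 250;  R = 4+7 = 11,  c = 250−11² = 129
v_rel = (7, 13),  |v_rel|² = 218;  v_rel·d = (7)·(15) + (13)·(5) = 170
218·t² − 340·t + 129 = 0  ⇒  m = 170² − 218·129 = 778
m = 778 > 0,  v_rel·d = 170 > 0  ⇒  inside

inside=yes margin=778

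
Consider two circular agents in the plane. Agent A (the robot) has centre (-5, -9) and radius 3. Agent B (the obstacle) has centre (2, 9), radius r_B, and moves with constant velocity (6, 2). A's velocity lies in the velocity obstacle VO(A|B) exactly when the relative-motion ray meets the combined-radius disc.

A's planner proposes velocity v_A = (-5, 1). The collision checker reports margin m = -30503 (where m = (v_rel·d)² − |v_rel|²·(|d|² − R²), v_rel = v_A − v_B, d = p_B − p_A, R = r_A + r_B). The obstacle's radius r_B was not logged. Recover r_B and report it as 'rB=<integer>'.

m = -30503
d = (7, 18);  v_rel = (-11, -1),  |v_rel|² = 122
v_rel×d = (-11)·(18) − (-1)·(7) = -191
since m = R²·122 − (-191)²:  R² = (36481 + -30503) / 122 = 49
R = √49 = 7  ⇒  r_B = 7 − 3 = 4

rB=4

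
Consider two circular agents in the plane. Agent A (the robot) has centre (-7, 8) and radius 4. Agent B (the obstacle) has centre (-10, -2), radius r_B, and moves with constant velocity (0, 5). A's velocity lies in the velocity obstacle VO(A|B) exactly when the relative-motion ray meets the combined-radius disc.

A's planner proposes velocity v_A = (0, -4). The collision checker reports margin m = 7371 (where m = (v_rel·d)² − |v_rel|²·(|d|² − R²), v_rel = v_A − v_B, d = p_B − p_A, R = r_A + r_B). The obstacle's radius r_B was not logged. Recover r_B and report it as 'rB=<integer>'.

m = 7371
d = (-3, -10);  v_rel = (0, -9),  |v_rel|² = 81
v_rel×d = (0)·(-10) − (-9)·(-3) = -27
since m = R²·81 − (-27)²:  R² = (729 + 7371) / 81 = 100
R = √100 = 10  ⇒  r_B = 10 − 4 = 6

rB=6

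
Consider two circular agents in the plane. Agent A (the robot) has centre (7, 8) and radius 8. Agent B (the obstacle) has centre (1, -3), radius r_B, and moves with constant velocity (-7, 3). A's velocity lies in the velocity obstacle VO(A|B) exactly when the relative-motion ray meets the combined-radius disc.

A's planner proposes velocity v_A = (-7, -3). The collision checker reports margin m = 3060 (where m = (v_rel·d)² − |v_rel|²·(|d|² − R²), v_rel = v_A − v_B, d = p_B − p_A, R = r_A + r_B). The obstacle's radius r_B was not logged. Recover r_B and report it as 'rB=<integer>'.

m = 3060
d = (-6, -11);  v_rel = (0, -6),  |v_rel|² = 36
v_rel×d = (0)·(-11) − (-6)·(-6) = -36
since m = R²·36 − (-36)²:  R² = (1296 + 3060) / 36 = 121
R = √121 = 11  ⇒  r_B = 11 − 8 = 3

rB=3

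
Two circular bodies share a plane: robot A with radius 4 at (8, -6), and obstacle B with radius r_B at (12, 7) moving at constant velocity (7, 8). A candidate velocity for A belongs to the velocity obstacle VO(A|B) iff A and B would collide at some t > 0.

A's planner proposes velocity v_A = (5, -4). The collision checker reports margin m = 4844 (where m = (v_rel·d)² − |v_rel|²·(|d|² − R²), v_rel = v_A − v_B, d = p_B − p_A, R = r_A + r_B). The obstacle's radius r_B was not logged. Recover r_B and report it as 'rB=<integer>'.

m = 4844
d = (4, 13);  v_rel = (-2, -12),  |v_rel|² = 148
v_rel×d = (-2)·(13) − (-12)·(4) = 22
since m = R²·148 − 22²:  R² = (484 + 4844) / 148 = 36
R = √36 = 6  ⇒  r_B = 6 − 4 = 2

rB=2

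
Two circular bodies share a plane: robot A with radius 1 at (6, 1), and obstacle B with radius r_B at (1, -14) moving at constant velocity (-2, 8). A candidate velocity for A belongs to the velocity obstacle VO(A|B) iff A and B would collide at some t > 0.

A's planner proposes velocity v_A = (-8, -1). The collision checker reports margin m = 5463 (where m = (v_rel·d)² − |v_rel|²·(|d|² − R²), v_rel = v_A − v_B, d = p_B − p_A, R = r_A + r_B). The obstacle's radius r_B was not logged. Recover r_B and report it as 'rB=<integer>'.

m = 5463
d = (-5, -15);  v_rel = (-6, -9),  |v_rel|² = 117
v_rel×d = (-6)·(-15) − (-9)·(-5) = 45
since m = R²·117 − 45²:  R² = (2025 + 5463) / 117 = 64
R = √64 = 8  ⇒  r_B = 8 − 1 = 7

rB=7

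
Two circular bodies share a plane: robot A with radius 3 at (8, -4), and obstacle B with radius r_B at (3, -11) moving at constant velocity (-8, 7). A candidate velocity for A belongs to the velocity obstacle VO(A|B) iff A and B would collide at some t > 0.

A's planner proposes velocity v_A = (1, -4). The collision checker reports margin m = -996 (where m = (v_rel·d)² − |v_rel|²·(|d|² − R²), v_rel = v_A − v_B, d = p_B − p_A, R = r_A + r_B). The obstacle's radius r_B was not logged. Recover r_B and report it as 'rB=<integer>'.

m = -996
d = (-5, -7);  v_rel = (9, -11),  |v_rel|² = 202
v_rel×d = (9)·(-7) − (-11)·(-5) = -118
since m = R²·202 − (-118)²:  R² = (13924 + -996) / 202 = 64
R = √64 = 8  ⇒  r_B = 8 − 3 = 5

rB=5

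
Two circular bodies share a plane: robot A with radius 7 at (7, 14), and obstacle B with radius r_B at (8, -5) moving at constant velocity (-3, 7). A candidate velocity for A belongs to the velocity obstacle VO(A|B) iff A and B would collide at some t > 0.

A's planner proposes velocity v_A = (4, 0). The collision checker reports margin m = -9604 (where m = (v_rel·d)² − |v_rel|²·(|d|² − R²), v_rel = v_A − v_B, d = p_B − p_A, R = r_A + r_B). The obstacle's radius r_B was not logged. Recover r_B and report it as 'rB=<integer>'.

m = -9604
d = (1, -19);  v_rel = (7, -7),  |v_rel|² = 98
v_rel×d = (7)·(-19) − (-7)·(1) = -126
since m = R²·98 − (-126)²:  R² = (15876 + -9604) / 98 = 64
R = √64 = 8  ⇒  r_B = 8 − 7 = 1

rB=1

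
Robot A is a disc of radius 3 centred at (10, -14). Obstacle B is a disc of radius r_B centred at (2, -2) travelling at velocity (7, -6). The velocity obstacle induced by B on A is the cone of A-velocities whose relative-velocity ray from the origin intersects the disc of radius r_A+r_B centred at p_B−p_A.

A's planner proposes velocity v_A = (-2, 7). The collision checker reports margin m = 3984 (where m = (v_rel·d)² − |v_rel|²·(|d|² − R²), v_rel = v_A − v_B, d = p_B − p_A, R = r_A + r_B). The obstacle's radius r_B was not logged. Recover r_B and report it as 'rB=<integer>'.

m = 3984
d = (-8, 12);  v_rel = (-9, 13),  |v_rel|² = 250
v_rel×d = (-9)·(12) − (13)·(-8) = -4
since m = R²·250 − (-4)²:  R² = (16 + 3984) / 250 = 16
R = √16 = 4  ⇒  r_B = 4 − 3 = 1

rB=1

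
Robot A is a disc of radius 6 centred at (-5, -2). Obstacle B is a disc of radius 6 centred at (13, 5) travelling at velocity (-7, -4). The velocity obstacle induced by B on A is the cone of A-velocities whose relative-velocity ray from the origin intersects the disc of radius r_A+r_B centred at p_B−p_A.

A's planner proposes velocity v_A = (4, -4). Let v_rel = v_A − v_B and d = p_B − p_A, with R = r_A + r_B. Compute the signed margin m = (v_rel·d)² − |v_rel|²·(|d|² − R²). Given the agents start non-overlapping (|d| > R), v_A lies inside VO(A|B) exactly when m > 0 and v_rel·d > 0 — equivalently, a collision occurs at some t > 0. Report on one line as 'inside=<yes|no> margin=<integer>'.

d = (18, 7),  |d|² = 373;  R = 6+6 = 12,  c = 373−12² = 229
v_rel = (11, 0),  |v_rel|² = 121;  v_rel·d = (11)·(18) + (0)·(7) = 198
121·t² − 396·t + 229 = 0  ⇒  m = 198² − 121·229 = 11495
m = 11495 > 0,  v_rel·d = 198 > 0  ⇒  inside

inside=yes margin=11495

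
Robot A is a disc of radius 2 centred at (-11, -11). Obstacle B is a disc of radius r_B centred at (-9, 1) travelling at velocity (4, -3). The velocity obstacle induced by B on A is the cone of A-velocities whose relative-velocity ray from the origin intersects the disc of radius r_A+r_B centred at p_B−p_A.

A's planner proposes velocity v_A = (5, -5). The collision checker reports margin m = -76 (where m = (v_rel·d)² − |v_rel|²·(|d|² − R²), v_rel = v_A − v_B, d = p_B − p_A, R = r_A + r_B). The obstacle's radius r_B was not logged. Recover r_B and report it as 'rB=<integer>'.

m = -76
d = (2, 12);  v_rel = (1, -2),  |v_rel|² = 5
v_rel×d = (1)·(12) − (-2)·(2) = 16
since m = R²·5 − 16²:  R² = (256 + -76) / 5 = 36
R = √36 = 6  ⇒  r_B = 6 − 2 = 4

rB=4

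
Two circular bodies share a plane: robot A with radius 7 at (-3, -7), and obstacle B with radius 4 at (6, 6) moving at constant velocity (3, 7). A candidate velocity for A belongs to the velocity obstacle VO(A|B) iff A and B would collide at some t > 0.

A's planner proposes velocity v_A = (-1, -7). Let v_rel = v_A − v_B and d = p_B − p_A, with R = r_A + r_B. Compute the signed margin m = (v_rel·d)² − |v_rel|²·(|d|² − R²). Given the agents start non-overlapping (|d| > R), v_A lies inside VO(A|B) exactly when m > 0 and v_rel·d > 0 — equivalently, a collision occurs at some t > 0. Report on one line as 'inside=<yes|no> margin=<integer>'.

d = (9, 13),  |d|² = 250;  R = 7+4 = 11,  c = 250−11² = 129
v_rel = (-4, -14),  |v_rel|² = 212;  v_rel·d = (-4)·(9) + (-14)·(13) = -218
212·t² + 436·t + 129 = 0  ⇒  m = (-218)² − 212·129 = 20176
m = 20176 > 0,  v_rel·d = -218 < 0  ⇒  outside

inside=no margin=20176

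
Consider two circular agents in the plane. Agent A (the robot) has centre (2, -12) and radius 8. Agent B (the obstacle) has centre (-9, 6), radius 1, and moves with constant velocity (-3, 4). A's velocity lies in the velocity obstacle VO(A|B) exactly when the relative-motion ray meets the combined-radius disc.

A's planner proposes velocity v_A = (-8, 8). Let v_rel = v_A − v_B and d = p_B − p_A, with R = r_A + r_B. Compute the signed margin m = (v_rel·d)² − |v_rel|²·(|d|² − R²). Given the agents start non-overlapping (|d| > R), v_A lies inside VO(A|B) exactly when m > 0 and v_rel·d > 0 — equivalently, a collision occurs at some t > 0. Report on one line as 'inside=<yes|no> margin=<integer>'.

d = (-11, 18),  |d|² = 445;  R = 8+1 = 9,  c = 445−9² = 364
v_rel = (-5, 4),  |v_rel|² = 41;  v_rel·d = (-5)·(-11) + (4)·(18) = 127
41·t² − 254·t + 364 = 0  ⇒  m = 127² − 41·364 = 1205
m = 1205 > 0,  v_rel·d = 127 > 0  ⇒  inside

inside=yes margin=1205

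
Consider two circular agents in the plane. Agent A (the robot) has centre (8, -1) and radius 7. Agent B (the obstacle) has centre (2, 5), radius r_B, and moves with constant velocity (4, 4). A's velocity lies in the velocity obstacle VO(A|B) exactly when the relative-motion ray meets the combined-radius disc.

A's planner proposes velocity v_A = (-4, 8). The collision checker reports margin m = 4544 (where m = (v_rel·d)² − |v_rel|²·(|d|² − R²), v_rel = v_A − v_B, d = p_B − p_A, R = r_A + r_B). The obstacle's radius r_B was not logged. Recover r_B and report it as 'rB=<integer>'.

m = 4544
d = (-6, 6);  v_rel = (-8, 4),  |v_rel|² = 80
v_rel×d = (-8)·(6) − (4)·(-6) = -24
since m = R²·80 − (-24)²:  R² = (576 + 4544) / 80 = 64
R = √64 = 8  ⇒  r_B = 8 − 7 = 1

rB=1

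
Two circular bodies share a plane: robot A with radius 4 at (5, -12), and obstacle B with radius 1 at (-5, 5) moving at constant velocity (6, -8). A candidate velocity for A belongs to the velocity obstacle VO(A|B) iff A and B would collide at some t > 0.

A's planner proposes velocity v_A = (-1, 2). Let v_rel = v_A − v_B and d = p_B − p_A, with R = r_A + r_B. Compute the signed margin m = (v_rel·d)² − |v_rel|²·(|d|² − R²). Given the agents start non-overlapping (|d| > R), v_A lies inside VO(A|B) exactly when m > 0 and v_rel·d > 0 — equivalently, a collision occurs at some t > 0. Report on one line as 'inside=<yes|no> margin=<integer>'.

d = (-10, 17),  |d|² = 389;  R = 4+1 = 5,  c = 389−5² = 364
v_rel = (-7, 10),  |v_rel|² = 149;  v_rel·d = (-7)·(-10) + (10)·(17) = 240
149·t² − 480·t + 364 = 0  ⇒  m = 240² − 149·364 = 3364
m = 3364 > 0,  v_rel·d = 240 > 0  ⇒  inside

inside=yes margin=3364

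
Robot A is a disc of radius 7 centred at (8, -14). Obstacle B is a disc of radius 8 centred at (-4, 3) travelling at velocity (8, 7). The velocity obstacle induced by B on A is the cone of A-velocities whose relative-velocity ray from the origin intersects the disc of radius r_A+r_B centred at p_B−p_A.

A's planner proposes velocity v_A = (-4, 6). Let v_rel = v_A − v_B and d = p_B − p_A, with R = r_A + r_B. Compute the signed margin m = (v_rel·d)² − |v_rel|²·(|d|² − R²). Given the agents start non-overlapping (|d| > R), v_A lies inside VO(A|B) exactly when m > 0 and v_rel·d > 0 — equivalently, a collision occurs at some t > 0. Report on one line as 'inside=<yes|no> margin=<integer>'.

d = (-12, 17),  |d|² = 433;  R = 7+8 = 15,  c = 433−15² = 208
v_rel = (-12, -1),  |v_rel|² = 145;  v_rel·d = (-12)·(-12) + (-1)·(17) = 127
145·t² − 254·t + 208 = 0  ⇒  m = 127² − 145·208 = -14031
m = -14031 < 0,  v_rel·d = 127 > 0  ⇒  outside

inside=no margin=-14031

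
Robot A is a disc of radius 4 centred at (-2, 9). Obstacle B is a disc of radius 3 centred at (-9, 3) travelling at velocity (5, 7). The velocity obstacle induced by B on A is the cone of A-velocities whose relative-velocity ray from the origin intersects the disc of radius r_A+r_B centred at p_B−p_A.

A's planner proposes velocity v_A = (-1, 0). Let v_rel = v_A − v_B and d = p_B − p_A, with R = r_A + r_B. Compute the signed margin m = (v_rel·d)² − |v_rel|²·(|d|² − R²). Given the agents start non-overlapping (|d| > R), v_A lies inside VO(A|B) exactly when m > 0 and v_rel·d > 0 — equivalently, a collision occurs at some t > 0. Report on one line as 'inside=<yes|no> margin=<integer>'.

d = (-7, -6),  |d|² = 85;  R = 4+3 = 7,  c = 85−7² = 36
v_rel = (-6, -7),  |v_rel|² = 85;  v_rel·d = (-6)·(-7) + (-7)·(-6) = 84
85·t² − 168·t + 36 = 0  ⇒  m = 84² − 85·36 = 3996
m = 3996 > 0,  v_rel·d = 84 > 0  ⇒  inside

inside=yes margin=3996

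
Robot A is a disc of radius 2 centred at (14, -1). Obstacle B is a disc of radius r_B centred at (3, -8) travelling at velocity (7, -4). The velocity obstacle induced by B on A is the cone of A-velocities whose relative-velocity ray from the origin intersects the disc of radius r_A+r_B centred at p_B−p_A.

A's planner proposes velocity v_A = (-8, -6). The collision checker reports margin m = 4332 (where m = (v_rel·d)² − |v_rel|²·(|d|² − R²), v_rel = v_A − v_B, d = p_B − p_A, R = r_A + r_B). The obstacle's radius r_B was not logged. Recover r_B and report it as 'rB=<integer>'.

m = 4332
d = (-11, -7);  v_rel = (-15, -2),  |v_rel|² = 229
v_rel×d = (-15)·(-7) − (-2)·(-11) = 83
since m = R²·229 − 83²:  R² = (6889 + 4332) / 229 = 49
R = √49 = 7  ⇒  r_B = 7 − 2 = 5

rB=5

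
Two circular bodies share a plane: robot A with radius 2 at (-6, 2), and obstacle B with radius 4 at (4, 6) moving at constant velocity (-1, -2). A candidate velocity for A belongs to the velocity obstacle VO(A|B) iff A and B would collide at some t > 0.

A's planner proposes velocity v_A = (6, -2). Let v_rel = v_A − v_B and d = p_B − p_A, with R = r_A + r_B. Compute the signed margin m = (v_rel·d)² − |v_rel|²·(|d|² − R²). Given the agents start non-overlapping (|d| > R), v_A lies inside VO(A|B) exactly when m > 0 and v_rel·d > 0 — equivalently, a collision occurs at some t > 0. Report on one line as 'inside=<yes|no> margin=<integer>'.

d = (10, 4),  |d|² = 116;  R = 2+4 = 6,  c = 116−6² = 80
v_rel = (7, 0),  |v_rel|² = 49;  v_rel·d = (7)·(10) + (0)·(4) = 70
49·t² − 140·t + 80 = 0  ⇒  m = 70² − 49·80 = 980
m = 980 > 0,  v_rel·d = 70 > 0  ⇒  inside

inside=yes margin=980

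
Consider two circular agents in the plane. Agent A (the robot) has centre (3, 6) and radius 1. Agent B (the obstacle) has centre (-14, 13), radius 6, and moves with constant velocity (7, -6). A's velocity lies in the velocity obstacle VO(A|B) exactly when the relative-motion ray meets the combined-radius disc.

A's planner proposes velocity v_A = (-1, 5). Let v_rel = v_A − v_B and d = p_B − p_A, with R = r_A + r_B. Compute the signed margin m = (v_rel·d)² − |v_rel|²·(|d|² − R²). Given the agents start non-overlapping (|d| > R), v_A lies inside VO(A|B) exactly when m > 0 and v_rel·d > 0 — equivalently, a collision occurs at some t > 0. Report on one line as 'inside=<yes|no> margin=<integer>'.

d = (-17, 7),  |d|² = 338;  R = 1+6 = 7,  c = 338−7² = 289
v_rel = (-8, 11),  |v_rel|² = 185;  v_rel·d = (-8)·(-17) + (11)·(7) = 213
185·t² − 426·t + 289 = 0  ⇒  m = 213² − 185·289 = -8096
m = -8096 < 0,  v_rel·d = 213 > 0  ⇒  outside

inside=no margin=-8096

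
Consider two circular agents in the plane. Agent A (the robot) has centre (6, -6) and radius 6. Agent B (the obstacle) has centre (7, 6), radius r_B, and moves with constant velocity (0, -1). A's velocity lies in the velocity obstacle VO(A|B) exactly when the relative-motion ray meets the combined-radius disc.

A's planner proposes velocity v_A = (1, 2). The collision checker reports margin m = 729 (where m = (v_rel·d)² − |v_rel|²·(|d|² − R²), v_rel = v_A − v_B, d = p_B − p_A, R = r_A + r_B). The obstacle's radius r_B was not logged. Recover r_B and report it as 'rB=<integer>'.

m = 729
d = (1, 12);  v_rel = (1, 3),  |v_rel|² = 10
v_rel×d = (1)·(12) − (3)·(1) = 9
since m = R²·10 − 9²:  R² = (81 + 729) / 10 = 81
R = √81 = 9  ⇒  r_B = 9 − 6 = 3

rB=3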